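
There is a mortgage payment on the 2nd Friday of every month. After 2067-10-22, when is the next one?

2067-11-11

October 2067 starts on a Saturday; its first Friday is the 7th, so the 2nd Friday is the 14th — 2067-10-14.
That is not after 2067-10-22, so look at November 2067.
November 2067 starts on a Tuesday; its first Friday is the 4th, so the 2nd Friday is the 11th — 2067-11-11.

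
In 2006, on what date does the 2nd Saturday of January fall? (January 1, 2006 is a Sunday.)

2006-01-14

January 2006 begins on a Sunday, so the first Saturday is January 7 (6 days later).
The 2nd Saturday is 1 weeks later: 7 + 7 = 14.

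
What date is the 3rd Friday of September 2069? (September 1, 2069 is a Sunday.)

September 2069 begins on a Sunday, so the first Friday is September 6 (5 days later).
The 3rd Friday is 2 weeks later: 6 + 14 = 20.

20 September 2069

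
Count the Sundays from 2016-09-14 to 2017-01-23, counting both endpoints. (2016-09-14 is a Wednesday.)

19

2016-09-14 is a Wednesday; the first Sunday on or after it is 2016-09-18 (4 days later).
From 2016-09-18 to 2017-01-23: 12 + 31 + 30 + 31 + 23 = 127 days (rest of September, October, November, December, January).
127 ÷ 7 = 18 full weeks with remainder 1, so 18 more Sundays after the first → 19.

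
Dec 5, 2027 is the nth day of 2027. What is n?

Days in months before Dec: 31 + 28 + 31 + 30 + 31 + 30 + 31 + 31 + 30 + 31 + 30 = 334.
Plus 5 days into Dec → day 339.

339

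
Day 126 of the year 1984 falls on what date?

Jan has 31 days (126 − 31 = 95 remain).
Feb has 29 days (95 − 29 = 66 remain).
Mar has 31 days (66 − 31 = 35 remain).
Apr has 30 days (35 − 30 = 5 remain).
5 into May → May 5.

May 5, 1984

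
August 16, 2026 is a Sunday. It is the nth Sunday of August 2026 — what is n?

Day 16 falls in week ⌈16/7⌉ of the month.
Days 1–7 hold the 1st Sunday, 8–14 the 2nd, 15–21 the 3rd, 22–28 the 4th, 29–31 the 5th.
16 is in the range for the 3rd.

3rd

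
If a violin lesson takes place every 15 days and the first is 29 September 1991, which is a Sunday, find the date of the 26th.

8 October 1992

The 26th occurrence is 25 intervals after the first: 25 × 15 = 375 days after 29 September 1991.
September has 30 days — 1 day to the end of September leaves 374.
October has 31 days (343 left).
November has 30 days (313 left).
December has 31 days (282 left).
January has 31 days (251 left).
February has 29 days (222 left).
March has 31 days (191 left).
April has 30 days (161 left).
May has 31 days (130 left).
June has 30 days (100 left).
July has 31 days (69 left).
August has 31 days (38 left).
September has 30 days (8 left).
8 days into October → 8 October 1992.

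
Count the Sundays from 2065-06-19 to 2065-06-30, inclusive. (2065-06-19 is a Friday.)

2

2065-06-19 is a Friday; the first Sunday on or after it is 2065-06-21 (2 days later).
From 2065-06-21 to 2065-06-30 is 30 − 21 = 9 days.
9 ÷ 7 = 1 full weeks with remainder 2, so 1 more Sundays after the first → 2.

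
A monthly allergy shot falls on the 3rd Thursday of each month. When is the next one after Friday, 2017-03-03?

2017-03-16

March 2017 starts on a Wednesday; its first Thursday is the 2nd, so the 3rd Thursday is the 16th — 2017-03-16.
2017-03-16 is after 2017-03-03, so that is the next one.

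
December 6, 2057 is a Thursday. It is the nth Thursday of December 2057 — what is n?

Day 6 falls in week ⌈6/7⌉ of the month.
Days 1–7 hold the 1st Thursday, 8–14 the 2nd, 15–21 the 3rd, 22–28 the 4th, 29–31 the 5th.
6 is in the range for the 1st.

1st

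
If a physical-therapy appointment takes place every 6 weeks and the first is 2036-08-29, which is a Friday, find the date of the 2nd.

2036-10-10

The 2nd occurrence is 1 interval after the first: 1 × 42 = 42 days after 2036-08-29.
August has 31 days — 2 days to the end of August leaves 40.
September has 30 days (10 left).
10 days into October → 2036-10-10.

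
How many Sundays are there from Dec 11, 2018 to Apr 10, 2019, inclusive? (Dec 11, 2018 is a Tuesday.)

Dec 11, 2018 is a Tuesday; the first Sunday on or after it is Dec 16, 2018 (5 days later).
From Dec 16, 2018 to Apr 10, 2019: 15 + 31 + 28 + 31 + 10 = 115 days (rest of Dec, Jan, Feb, Mar, Apr).
115 ÷ 7 = 16 full weeks with remainder 3, so 16 more Sundays after the first → 17.

17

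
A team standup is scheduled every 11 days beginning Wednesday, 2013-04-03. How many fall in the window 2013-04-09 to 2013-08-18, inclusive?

12

Occurrences land 11·i days after 2013-04-03 for i = 0, 1, 2, …
2013-04-09 is 6 days after the start; 6 ÷ 11 = 0 remainder 6; since the remainder is 6, round up to i = 1. First occurrence in the window: #2 on 2013-04-14 (1×11 = 11 days in).
2013-08-18 is 137 days after the start; 137 ÷ 11 = 12 remainder 5. Last occurrence in the window: #13 on 2013-08-13.
Occurrences #2 through #13: 12 in total.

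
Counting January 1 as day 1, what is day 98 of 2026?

2026-04-08

January has 31 days (98 − 31 = 67 remain).
February has 28 days (67 − 28 = 39 remain).
March has 31 days (39 − 31 = 8 remain).
8 into April → April 8.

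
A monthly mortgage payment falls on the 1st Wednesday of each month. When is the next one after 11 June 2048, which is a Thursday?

1 July 2048

June 2048 starts on a Monday, so its 1st Wednesday is 3 June 2048 (2 days in).
That is not after 11 June 2048, so look at July 2048.
July 2048 starts on a Wednesday, so its 1st Wednesday is 1 July 2048.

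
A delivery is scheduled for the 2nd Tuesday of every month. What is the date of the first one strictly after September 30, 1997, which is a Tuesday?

October 14, 1997

September 1997 starts on a Monday; its first Tuesday is the 2nd, so the 2nd Tuesday is the 9th — September 9, 1997.
That is not after September 30, 1997, so look at October 1997.
October 1997 starts on a Wednesday; its first Tuesday is the 7th, so the 2nd Tuesday is the 14th — October 14, 1997.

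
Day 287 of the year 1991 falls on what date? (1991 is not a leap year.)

January has 31 days (287 − 31 = 256 remain).
February has 28 days (256 − 28 = 228 remain).
March has 31 days (228 − 31 = 197 remain).
April has 30 days (197 − 30 = 167 remain).
May has 31 days (167 − 31 = 136 remain).
June has 30 days (136 − 30 = 106 remain).
July has 31 days (106 − 31 = 75 remain).
August has 31 days (75 − 31 = 44 remain).
September has 30 days (44 − 30 = 14 remain).
14 into October → October 14.

October 14, 1991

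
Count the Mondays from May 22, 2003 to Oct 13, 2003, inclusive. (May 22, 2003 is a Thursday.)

May 22, 2003 is a Thursday; the first Monday on or after it is May 26, 2003 (4 days later).
From May 26, 2003 to Oct 13, 2003: 5 + 30 + 31 + 31 + 30 + 13 = 140 days (rest of May, Jun, Jul, Aug, Sep, Oct).
140 ÷ 7 = 20 full weeks with remainder 0, so 20 more Mondays after the first → 21.

21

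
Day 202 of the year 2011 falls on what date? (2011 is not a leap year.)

January has 31 days (202 − 31 = 171 remain).
February has 28 days (171 − 28 = 143 remain).
March has 31 days (143 − 31 = 112 remain).
April has 30 days (112 − 30 = 82 remain).
May has 31 days (82 − 31 = 51 remain).
June has 30 days (51 − 30 = 21 remain).
21 into July → July 21.

21 July 2011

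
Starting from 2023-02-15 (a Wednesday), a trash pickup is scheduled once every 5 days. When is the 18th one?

The 18th occurrence is 17 intervals after the first: 17 × 5 = 85 days after 2023-02-15.
February has 28 days — 13 days to the end of February leaves 72.
March has 31 days (41 left).
April has 30 days (11 left).
11 days into May → 2023-05-11.

2023-05-11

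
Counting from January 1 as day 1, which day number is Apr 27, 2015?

Days in months before Apr: 31 + 28 + 31 = 90.
Plus 27 days into Apr → day 117.

117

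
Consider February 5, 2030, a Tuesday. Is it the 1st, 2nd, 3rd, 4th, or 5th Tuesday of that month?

1st

Day 5 falls in week ⌈5/7⌉ of the month.
Days 1–7 hold the 1st Tuesday, 8–14 the 2nd, 15–21 the 3rd, 22–28 the 4th, 29–31 the 5th.
5 is in the range for the 1st.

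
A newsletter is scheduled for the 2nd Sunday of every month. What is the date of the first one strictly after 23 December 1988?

8 January 1989

December 1988 starts on a Thursday; its first Sunday is the 4th, so the 2nd Sunday is the 11th — 11 December 1988.
That is not after 23 December 1988, so look at January 1989.
January 1989 starts on a Sunday; its first Sunday is the 1st, so the 2nd Sunday is the 8th — 8 January 1989.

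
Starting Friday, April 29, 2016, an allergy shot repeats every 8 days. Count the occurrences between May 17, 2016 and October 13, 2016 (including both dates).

18

Occurrences land 8·i days after April 29, 2016 for i = 0, 1, 2, …
May 17, 2016 is 18 days after the start; 18 ÷ 8 = 2 remainder 2; since the remainder is 2, round up to i = 3. First occurrence in the window: #4 on May 23, 2016 (3×8 = 24 days in).
October 13, 2016 is 167 days after the start; 167 ÷ 8 = 20 remainder 7. Last occurrence in the window: #21 on October 6, 2016.
Occurrences #4 through #21: 18 in total.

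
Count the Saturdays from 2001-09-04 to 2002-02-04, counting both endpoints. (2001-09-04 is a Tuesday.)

22

2001-09-04 is a Tuesday; the first Saturday on or after it is 2001-09-08 (4 days later).
From 2001-09-08 to 2002-02-04: 22 + 31 + 30 + 31 + 31 + 4 = 149 days (rest of September, October, November, December, January, February).
149 ÷ 7 = 21 full weeks with remainder 2, so 21 more Saturdays after the first → 22.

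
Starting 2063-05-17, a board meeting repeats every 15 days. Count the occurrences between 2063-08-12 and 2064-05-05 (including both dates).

18

Occurrences land 15·i days after 2063-05-17 for i = 0, 1, 2, …
2063-08-12 is 87 days after the start; 87 ÷ 15 = 5 remainder 12; since the remainder is 12, round up to i = 6. First occurrence in the window: #7 on 2063-08-15 (6×15 = 90 days in).
2064-05-05 is 354 days after the start; 354 ÷ 15 = 23 remainder 9. Last occurrence in the window: #24 on 2064-04-26.
Occurrences #7 through #24: 18 in total.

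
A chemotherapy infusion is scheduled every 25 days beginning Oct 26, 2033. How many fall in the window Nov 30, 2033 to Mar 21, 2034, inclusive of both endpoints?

4

Occurrences land 25·i days after Oct 26, 2033 for i = 0, 1, 2, …
Nov 30, 2033 is 35 days after the start; 35 ÷ 25 = 1 remainder 10; since the remainder is 10, round up to i = 2. First occurrence in the window: #3 on Dec 15, 2033 (2×25 = 50 days in).
Mar 21, 2034 is 146 days after the start; 146 ÷ 25 = 5 remainder 21. Last occurrence in the window: #6 on Feb 28, 2034.
Occurrences #3 through #6: 4 in total.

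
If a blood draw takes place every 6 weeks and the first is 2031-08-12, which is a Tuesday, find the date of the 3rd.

2031-11-04

The 3rd occurrence is 2 intervals after the first: 2 × 42 = 84 days after 2031-08-12.
August has 31 days — 19 days to the end of August leaves 65.
September has 30 days (35 left).
October has 31 days (4 left).
4 days into November → 2031-11-04.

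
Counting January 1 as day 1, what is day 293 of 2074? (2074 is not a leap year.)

Oct 20, 2074

Jan has 31 days (293 − 31 = 262 remain).
Feb has 28 days (262 − 28 = 234 remain).
Mar has 31 days (234 − 31 = 203 remain).
Apr has 30 days (203 − 30 = 173 remain).
May has 31 days (173 − 31 = 142 remain).
Jun has 30 days (142 − 30 = 112 remain).
Jul has 31 days (112 − 31 = 81 remain).
Aug has 31 days (81 − 31 = 50 remain).
Sep has 30 days (50 − 30 = 20 remain).
20 into Oct → Oct 20.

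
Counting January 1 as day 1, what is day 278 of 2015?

Oct 5, 2015

Jan has 31 days (278 − 31 = 247 remain).
Feb has 28 days (247 − 28 = 219 remain).
Mar has 31 days (219 − 31 = 188 remain).
Apr has 30 days (188 − 30 = 158 remain).
May has 31 days (158 − 31 = 127 remain).
Jun has 30 days (127 − 30 = 97 remain).
Jul has 31 days (97 − 31 = 66 remain).
Aug has 31 days (66 − 31 = 35 remain).
Sep has 30 days (35 − 30 = 5 remain).
5 into Oct → Oct 5.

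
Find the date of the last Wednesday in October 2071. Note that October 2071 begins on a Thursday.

October 2071 begins on a Thursday, so the first Wednesday is October 7 (6 days later).
October 2071 has 31 days. Adding weeks: 7, 14, 21, 28 — the last one ≤ 31 is the 28th.

October 28, 2071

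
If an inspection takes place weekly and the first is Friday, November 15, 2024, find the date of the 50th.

The 50th occurrence is 49 intervals after the first: 49 × 7 = 343 days after November 15, 2024.
November has 30 days — 15 days to the end of November leaves 328.
December has 31 days (297 left).
January has 31 days (266 left).
February has 28 days (238 left).
March has 31 days (207 left).
April has 30 days (177 left).
May has 31 days (146 left).
June has 30 days (116 left).
July has 31 days (85 left).
August has 31 days (54 left).
September has 30 days (24 left).
24 days into October → October 24, 2025.

October 24, 2025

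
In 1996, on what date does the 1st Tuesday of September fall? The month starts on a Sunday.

September 1996 begins on a Sunday, so the first Tuesday is September 3 (2 days later).

September 3, 1996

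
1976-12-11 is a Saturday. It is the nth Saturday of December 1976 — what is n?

2nd

Day 11 falls in week ⌈11/7⌉ of the month.
Days 1–7 hold the 1st Saturday, 8–14 the 2nd, 15–21 the 3rd, 22–28 the 4th, 29–31 the 5th.
11 is in the range for the 2nd.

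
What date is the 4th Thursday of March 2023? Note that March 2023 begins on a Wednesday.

March 23, 2023

March 2023 begins on a Wednesday, so the first Thursday is March 2 (1 day later).
The 4th Thursday is 3 weeks later: 2 + 21 = 23.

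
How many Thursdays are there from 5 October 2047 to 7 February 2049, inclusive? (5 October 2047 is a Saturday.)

70

5 October 2047 is a Saturday; the first Thursday on or after it is 10 October 2047 (5 days later).
From 10 October 2047 to 7 February 2049: 82 + 366 + 38 = 486 days (rest of 2047, 2048, to 7 February 2049 in 2049).
486 ÷ 7 = 69 full weeks with remainder 3, so 69 more Thursdays after the first → 70.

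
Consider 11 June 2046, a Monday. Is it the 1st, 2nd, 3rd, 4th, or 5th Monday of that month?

2nd

Day 11 falls in week ⌈11/7⌉ of the month.
Days 1–7 hold the 1st Monday, 8–14 the 2nd, 15–21 the 3rd, 22–28 the 4th, 29–31 the 5th.
11 is in the range for the 2nd.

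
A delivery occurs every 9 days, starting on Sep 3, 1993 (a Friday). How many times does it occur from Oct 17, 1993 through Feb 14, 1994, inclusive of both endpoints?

14

Occurrences land 9·i days after Sep 3, 1993 for i = 0, 1, 2, …
Oct 17, 1993 is 44 days after the start; 44 ÷ 9 = 4 remainder 8; since the remainder is 8, round up to i = 5. First occurrence in the window: #6 on Oct 18, 1993 (5×9 = 45 days in).
Feb 14, 1994 is 164 days after the start; 164 ÷ 9 = 18 remainder 2. Last occurrence in the window: #19 on Feb 12, 1994.
Occurrences #6 through #19: 14 in total.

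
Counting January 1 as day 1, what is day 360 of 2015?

January has 31 days (360 − 31 = 329 remain).
February has 28 days (329 − 28 = 301 remain).
March has 31 days (301 − 31 = 270 remain).
April has 30 days (270 − 30 = 240 remain).
May has 31 days (240 − 31 = 209 remain).
June has 30 days (209 − 30 = 179 remain).
July has 31 days (179 − 31 = 148 remain).
August has 31 days (148 − 31 = 117 remain).
September has 30 days (117 − 30 = 87 remain).
October has 31 days (87 − 31 = 56 remain).
November has 30 days (56 − 30 = 26 remain).
26 into December → December 26.

26 December 2015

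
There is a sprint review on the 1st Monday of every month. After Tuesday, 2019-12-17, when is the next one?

2020-01-06

December 2019 starts on a Sunday, so its 1st Monday is 2019-12-02 (1 day in).
That is not after 2019-12-17, so look at January 2020.
January 2020 starts on a Wednesday, so its 1st Monday is 2020-01-06 (5 days in).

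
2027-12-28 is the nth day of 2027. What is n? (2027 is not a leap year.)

Days in months before December: 31 + 28 + 31 + 30 + 31 + 30 + 31 + 31 + 30 + 31 + 30 = 334.
Plus 28 days into December → day 362.

362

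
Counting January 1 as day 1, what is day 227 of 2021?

August 15, 2021

January has 31 days (227 − 31 = 196 remain).
February has 28 days (196 − 28 = 168 remain).
March has 31 days (168 − 31 = 137 remain).
April has 30 days (137 − 30 = 107 remain).
May has 31 days (107 − 31 = 76 remain).
June has 30 days (76 − 30 = 46 remain).
July has 31 days (46 − 31 = 15 remain).
15 into August → August 15.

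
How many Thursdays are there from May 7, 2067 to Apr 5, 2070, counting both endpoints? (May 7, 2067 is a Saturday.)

152

May 7, 2067 is a Saturday; the first Thursday on or after it is May 12, 2067 (5 days later).
From May 12, 2067 to Apr 5, 2070: 233 + 366 + 365 + 95 = 1059 days (rest of 2067, 2068, 2069, to Apr 5, 2070 in 2070).
1059 ÷ 7 = 151 full weeks with remainder 2, so 151 more Thursdays after the first → 152.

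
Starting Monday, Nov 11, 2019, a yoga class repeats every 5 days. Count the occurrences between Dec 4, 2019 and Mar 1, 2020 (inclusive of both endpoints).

18

Occurrences land 5·i days after Nov 11, 2019 for i = 0, 1, 2, …
Dec 4, 2019 is 23 days after the start; 23 ÷ 5 = 4 remainder 3; since the remainder is 3, round up to i = 5. First occurrence in the window: #6 on Dec 6, 2019 (5×5 = 25 days in).
Mar 1, 2020 is 111 days after the start; 111 ÷ 5 = 22 remainder 1. Last occurrence in the window: #23 on Feb 29, 2020.
Occurrences #6 through #23: 18 in total.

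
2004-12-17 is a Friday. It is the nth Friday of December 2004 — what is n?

3rd

Day 17 falls in week ⌈17/7⌉ of the month.
Days 1–7 hold the 1st Friday, 8–14 the 2nd, 15–21 the 3rd, 22–28 the 4th, 29–31 the 5th.
17 is in the range for the 3rd.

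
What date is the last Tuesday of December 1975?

December 1975 begins on a Monday, so the first Tuesday is December 2 (1 day later).
December 1975 has 31 days. Adding weeks: 2, 9, 16, 23, 30 — the last one ≤ 31 is the 30th.

1975-12-30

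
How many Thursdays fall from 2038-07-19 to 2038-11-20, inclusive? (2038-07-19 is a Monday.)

2038-07-19 is a Monday; the first Thursday on or after it is 2038-07-22 (3 days later).
From 2038-07-22 to 2038-11-20: 9 + 31 + 30 + 31 + 20 = 121 days (rest of July, August, September, October, November).
121 ÷ 7 = 17 full weeks with remainder 2, so 17 more Thursdays after the first → 18.

18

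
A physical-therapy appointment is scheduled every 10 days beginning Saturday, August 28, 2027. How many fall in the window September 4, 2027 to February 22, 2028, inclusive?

17

Occurrences land 10·i days after August 28, 2027 for i = 0, 1, 2, …
September 4, 2027 is 7 days after the start; 7 ÷ 10 = 0 remainder 7; since the remainder is 7, round up to i = 1. First occurrence in the window: #2 on September 7, 2027 (1×10 = 10 days in).
February 22, 2028 is 178 days after the start; 178 ÷ 10 = 17 remainder 8. Last occurrence in the window: #18 on February 14, 2028.
Occurrences #2 through #18: 17 in total.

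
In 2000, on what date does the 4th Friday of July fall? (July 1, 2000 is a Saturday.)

July 2000 begins on a Saturday, so the first Friday is July 7 (6 days later).
The 4th Friday is 3 weeks later: 7 + 21 = 28.

July 28, 2000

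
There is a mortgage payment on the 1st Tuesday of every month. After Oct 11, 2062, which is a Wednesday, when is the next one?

Oct 2062 starts on a Sunday, so its 1st Tuesday is Oct 3, 2062 (2 days in).
That is not after Oct 11, 2062, so look at Nov 2062.
Nov 2062 starts on a Wednesday, so its 1st Tuesday is Nov 7, 2062 (6 days in).

Nov 7, 2062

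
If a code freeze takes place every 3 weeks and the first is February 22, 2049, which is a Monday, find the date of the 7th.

The 7th occurrence is 6 intervals after the first: 6 × 21 = 126 days after February 22, 2049.
February has 28 days — 6 days to the end of February leaves 120.
March has 31 days (89 left).
April has 30 days (59 left).
May has 31 days (28 left).
28 days into June → June 28, 2049.

June 28, 2049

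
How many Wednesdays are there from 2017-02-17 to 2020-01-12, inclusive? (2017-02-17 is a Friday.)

151

2017-02-17 is a Friday; the first Wednesday on or after it is 2017-02-22 (5 days later).
From 2017-02-22 to 2020-01-12: 312 + 365 + 365 + 12 = 1054 days (rest of 2017, 2018, 2019, to 2020-01-12 in 2020).
1054 ÷ 7 = 150 full weeks with remainder 4, so 150 more Wednesdays after the first → 151.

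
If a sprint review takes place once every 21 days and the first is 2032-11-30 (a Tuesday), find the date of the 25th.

The 25th occurrence is 24 intervals after the first: 24 × 21 = 504 days after 2032-11-30.
November has 30 days — 0 days to the end of November leaves 504.
From end of November to end of 2032 is 31 days (473 left).
2033 has 365 days (108 left).
January has 31 days (77 left).
February has 28 days (49 left).
March has 31 days (18 left).
18 days into April → 2034-04-18.

2034-04-18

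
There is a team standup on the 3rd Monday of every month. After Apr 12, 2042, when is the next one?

Apr 2042 starts on a Tuesday; its first Monday is the 7th, so the 3rd Monday is the 21st — Apr 21, 2042.
Apr 21, 2042 is after Apr 12, 2042, so that is the next one.

Apr 21, 2042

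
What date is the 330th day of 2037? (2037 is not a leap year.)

Jan has 31 days (330 − 31 = 299 remain).
Feb has 28 days (299 − 28 = 271 remain).
Mar has 31 days (271 − 31 = 240 remain).
Apr has 30 days (240 − 30 = 210 remain).
May has 31 days (210 − 31 = 179 remain).
Jun has 30 days (179 − 30 = 149 remain).
Jul has 31 days (149 − 31 = 118 remain).
Aug has 31 days (118 − 31 = 87 remain).
Sep has 30 days (87 − 30 = 57 remain).
Oct has 31 days (57 − 31 = 26 remain).
26 into Nov → Nov 26.

Nov 26, 2037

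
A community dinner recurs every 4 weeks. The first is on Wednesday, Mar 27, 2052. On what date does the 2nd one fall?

Apr 24, 2052

The 2nd occurrence is 1 interval after the first: 1 × 28 = 28 days after Mar 27, 2052.
Mar has 31 days — 4 days to the end of Mar leaves 24.
24 days into Apr → Apr 24, 2052.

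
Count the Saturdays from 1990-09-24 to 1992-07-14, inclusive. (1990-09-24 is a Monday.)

1990-09-24 is a Monday; the first Saturday on or after it is 1990-09-29 (5 days later).
From 1990-09-29 to 1992-07-14: 93 + 365 + 196 = 654 days (rest of 1990, 1991, to 1992-07-14 in 1992).
654 ÷ 7 = 93 full weeks with remainder 3, so 93 more Saturdays after the first → 94.

94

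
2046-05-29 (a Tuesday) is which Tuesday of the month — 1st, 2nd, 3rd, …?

Day 29 falls in week ⌈29/7⌉ of the month.
Days 1–7 hold the 1st Tuesday, 8–14 the 2nd, 15–21 the 3rd, 22–28 the 4th, 29–31 the 5th.
29 is in the range for the 5th.

5th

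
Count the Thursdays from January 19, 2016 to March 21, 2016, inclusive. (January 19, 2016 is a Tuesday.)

January 19, 2016 is a Tuesday; the first Thursday on or after it is January 21, 2016 (2 days later).
From January 21, 2016 to March 21, 2016: 10 + 29 + 21 = 60 days (rest of January, February, March).
60 ÷ 7 = 8 full weeks with remainder 4, so 8 more Thursdays after the first → 9.

9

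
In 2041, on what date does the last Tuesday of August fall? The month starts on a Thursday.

2041-08-27

August 2041 begins on a Thursday, so the first Tuesday is August 6 (5 days later).
August 2041 has 31 days. Adding weeks: 6, 13, 20, 27 — the last one ≤ 31 is the 27th.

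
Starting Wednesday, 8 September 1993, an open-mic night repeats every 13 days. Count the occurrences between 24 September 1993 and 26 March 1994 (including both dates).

14

Occurrences land 13·i days after 8 September 1993 for i = 0, 1, 2, …
24 September 1993 is 16 days after the start; 16 ÷ 13 = 1 remainder 3; since the remainder is 3, round up to i = 2. First occurrence in the window: #3 on 4 October 1993 (2×13 = 26 days in).
26 March 1994 is 199 days after the start; 199 ÷ 13 = 15 remainder 4. Last occurrence in the window: #16 on 22 March 1994.
Occurrences #3 through #16: 14 in total.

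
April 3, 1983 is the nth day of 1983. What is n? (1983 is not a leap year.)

Days in months before April: 31 + 28 + 31 = 90.
Plus 3 days into April → day 93.

93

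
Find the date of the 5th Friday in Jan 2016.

Jan 29, 2016

The first Friday of Jan 2016 is Jan 1.
The 5th Friday is 4 weeks later: 1 + 28 = 29.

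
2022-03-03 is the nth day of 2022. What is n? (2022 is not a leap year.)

Days in months before March: 31 + 28 = 59.
Plus 3 days into March → day 62.

62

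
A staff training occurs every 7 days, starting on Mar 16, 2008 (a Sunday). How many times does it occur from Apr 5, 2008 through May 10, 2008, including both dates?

5

Occurrences land 7·i days after Mar 16, 2008 for i = 0, 1, 2, …
Apr 5, 2008 is 20 days after the start; 20 ÷ 7 = 2 remainder 6; since the remainder is 6, round up to i = 3. First occurrence in the window: #4 on Apr 6, 2008 (3×7 = 21 days in).
May 10, 2008 is 55 days after the start; 55 ÷ 7 = 7 remainder 6. Last occurrence in the window: #8 on May 4, 2008.
Occurrences #4 through #8: 5 in total.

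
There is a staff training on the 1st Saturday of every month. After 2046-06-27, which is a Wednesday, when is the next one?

2046-07-07

June 2046 starts on a Friday, so its 1st Saturday is 2046-06-02 (1 day in).
That is not after 2046-06-27, so look at July 2046.
July 2046 starts on a Sunday, so its 1st Saturday is 2046-07-07 (6 days in).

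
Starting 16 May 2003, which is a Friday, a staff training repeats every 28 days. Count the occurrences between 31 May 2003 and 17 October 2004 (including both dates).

Occurrences land 28·i days after 16 May 2003 for i = 0, 1, 2, …
31 May 2003 is 15 days after the start; 15 ÷ 28 = 0 remainder 15; since the remainder is 15, round up to i = 1. First occurrence in the window: #2 on 13 June 2003 (1×28 = 28 days in).
17 October 2004 is 520 days after the start; 520 ÷ 28 = 18 remainder 16. Last occurrence in the window: #19 on 1 October 2004.
Occurrences #2 through #19: 18 in total.

18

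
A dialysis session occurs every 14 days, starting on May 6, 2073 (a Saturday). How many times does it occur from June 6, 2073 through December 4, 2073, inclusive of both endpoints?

Occurrences land 14·i days after May 6, 2073 for i = 0, 1, 2, …
June 6, 2073 is 31 days after the start; 31 ÷ 14 = 2 remainder 3; since the remainder is 3, round up to i = 3. First occurrence in the window: #4 on June 17, 2073 (3×14 = 42 days in).
December 4, 2073 is 212 days after the start; 212 ÷ 14 = 15 remainder 2. Last occurrence in the window: #16 on December 2, 2073.
Occurrences #4 through #16: 13 in total.

13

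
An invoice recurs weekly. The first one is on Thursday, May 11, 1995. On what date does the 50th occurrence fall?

April 18, 1996

The 50th occurrence is 49 intervals after the first: 49 × 7 = 343 days after May 11, 1995.
May has 31 days — 20 days to the end of May leaves 323.
June has 30 days (293 left).
July has 31 days (262 left).
August has 31 days (231 left).
September has 30 days (201 left).
October has 31 days (170 left).
November has 30 days (140 left).
December has 31 days (109 left).
January has 31 days (78 left).
February has 29 days (49 left).
March has 31 days (18 left).
18 days into April → April 18, 1996.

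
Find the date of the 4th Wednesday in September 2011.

28 September 2011

The first Wednesday of September 2011 is September 7.
The 4th Wednesday is 3 weeks later: 7 + 21 = 28.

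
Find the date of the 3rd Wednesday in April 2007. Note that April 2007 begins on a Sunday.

April 2007 begins on a Sunday, so the first Wednesday is April 4 (3 days later).
The 3rd Wednesday is 2 weeks later: 4 + 14 = 18.

2007-04-18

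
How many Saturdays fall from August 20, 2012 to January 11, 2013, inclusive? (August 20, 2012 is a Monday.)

20

August 20, 2012 is a Monday; the first Saturday on or after it is August 25, 2012 (5 days later).
From August 25, 2012 to January 11, 2013: 6 + 30 + 31 + 30 + 31 + 11 = 139 days (rest of August, September, October, November, December, January).
139 ÷ 7 = 19 full weeks with remainder 6, so 19 more Saturdays after the first → 20.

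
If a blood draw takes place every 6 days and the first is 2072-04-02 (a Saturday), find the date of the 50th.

2073-01-21

The 50th occurrence is 49 intervals after the first: 49 × 6 = 294 days after 2072-04-02.
April has 30 days — 28 days to the end of April leaves 266.
May has 31 days (235 left).
June has 30 days (205 left).
July has 31 days (174 left).
August has 31 days (143 left).
September has 30 days (113 left).
October has 31 days (82 left).
November has 30 days (52 left).
December has 31 days (21 left).
21 days into January → 2073-01-21.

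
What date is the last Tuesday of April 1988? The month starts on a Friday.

April 1988 begins on a Friday, so the first Tuesday is April 5 (4 days later).
April 1988 has 30 days. Adding weeks: 5, 12, 19, 26 — the last one ≤ 30 is the 26th.

April 26, 1988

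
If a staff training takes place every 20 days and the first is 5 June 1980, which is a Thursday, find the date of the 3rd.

15 July 1980

The 3rd occurrence is 2 intervals after the first: 2 × 20 = 40 days after 5 June 1980.
June has 30 days — 25 days to the end of June leaves 15.
15 days into July → 15 July 1980.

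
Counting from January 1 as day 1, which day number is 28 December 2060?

Days in months before December: 31 + 29 + 31 + 30 + 31 + 30 + 31 + 31 + 30 + 31 + 30 = 335.
Plus 28 days into December → day 363.

363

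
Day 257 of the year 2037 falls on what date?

September 14, 2037

January has 31 days (257 − 31 = 226 remain).
February has 28 days (226 − 28 = 198 remain).
March has 31 days (198 − 31 = 167 remain).
April has 30 days (167 − 30 = 137 remain).
May has 31 days (137 − 31 = 106 remain).
June has 30 days (106 − 30 = 76 remain).
July has 31 days (76 − 31 = 45 remain).
August has 31 days (45 − 31 = 14 remain).
14 into September → September 14.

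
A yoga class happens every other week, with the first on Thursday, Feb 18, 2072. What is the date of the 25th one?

The 25th occurrence is 24 intervals after the first: 24 × 14 = 336 days after Feb 18, 2072.
Feb has 29 days — 11 days to the end of Feb leaves 325.
Mar has 31 days (294 left).
Apr has 30 days (264 left).
May has 31 days (233 left).
Jun has 30 days (203 left).
Jul has 31 days (172 left).
Aug has 31 days (141 left).
Sep has 30 days (111 left).
Oct has 31 days (80 left).
Nov has 30 days (50 left).
Dec has 31 days (19 left).
19 days into Jan → Jan 19, 2073.

Jan 19, 2073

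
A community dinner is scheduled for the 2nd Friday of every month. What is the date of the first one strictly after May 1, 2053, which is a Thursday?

May 9, 2053

May 2053 starts on a Thursday; its first Friday is the 2nd, so the 2nd Friday is the 9th — May 9, 2053.
May 9, 2053 is after May 1, 2053, so that is the next one.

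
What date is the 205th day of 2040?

January has 31 days (205 − 31 = 174 remain).
February has 29 days (174 − 29 = 145 remain).
March has 31 days (145 − 31 = 114 remain).
April has 30 days (114 − 30 = 84 remain).
May has 31 days (84 − 31 = 53 remain).
June has 30 days (53 − 30 = 23 remain).
23 into July → July 23.

23 July 2040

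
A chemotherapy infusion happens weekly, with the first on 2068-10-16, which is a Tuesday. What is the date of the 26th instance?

The 26th occurrence is 25 intervals after the first: 25 × 7 = 175 days after 2068-10-16.
October has 31 days — 15 days to the end of October leaves 160.
November has 30 days (130 left).
December has 31 days (99 left).
January has 31 days (68 left).
February has 28 days (40 left).
March has 31 days (9 left).
9 days into April → 2069-04-09.

2069-04-09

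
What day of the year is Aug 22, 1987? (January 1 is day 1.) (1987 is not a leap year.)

Days in months before Aug: 31 + 28 + 31 + 30 + 31 + 30 + 31 = 212.
Plus 22 days into Aug → day 234.

234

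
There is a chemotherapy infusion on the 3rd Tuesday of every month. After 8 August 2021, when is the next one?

August 2021 starts on a Sunday; its first Tuesday is the 3rd, so the 3rd Tuesday is the 17th — 17 August 2021.
17 August 2021 is after 8 August 2021, so that is the next one.

17 August 2021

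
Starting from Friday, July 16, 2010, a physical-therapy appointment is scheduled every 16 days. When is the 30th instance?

October 23, 2011

The 30th occurrence is 29 intervals after the first: 29 × 16 = 464 days after July 16, 2010.
July has 31 days — 15 days to the end of July leaves 449.
From end of July to end of 2010 is 153 days (296 left).
January has 31 days (265 left).
February has 28 days (237 left).
March has 31 days (206 left).
April has 30 days (176 left).
May has 31 days (145 left).
June has 30 days (115 left).
July has 31 days (84 left).
August has 31 days (53 left).
September has 30 days (23 left).
23 days into October → October 23, 2011.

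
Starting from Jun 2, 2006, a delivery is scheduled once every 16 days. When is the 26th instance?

The 26th occurrence is 25 intervals after the first: 25 × 16 = 400 days after Jun 2, 2006.
Jun has 30 days — 28 days to the end of Jun leaves 372.
Jul has 31 days (341 left).
Aug has 31 days (310 left).
Sep has 30 days (280 left).
Oct has 31 days (249 left).
Nov has 30 days (219 left).
Dec has 31 days (188 left).
Jan has 31 days (157 left).
Feb has 28 days (129 left).
Mar has 31 days (98 left).
Apr has 30 days (68 left).
May has 31 days (37 left).
Jun has 30 days (7 left).
7 days into Jul → Jul 7, 2007.

Jul 7, 2007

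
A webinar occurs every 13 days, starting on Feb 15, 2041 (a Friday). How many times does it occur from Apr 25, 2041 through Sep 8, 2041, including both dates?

10

Occurrences land 13·i days after Feb 15, 2041 for i = 0, 1, 2, …
Apr 25, 2041 is 69 days after the start; 69 ÷ 13 = 5 remainder 4; since the remainder is 4, round up to i = 6. First occurrence in the window: #7 on May 4, 2041 (6×13 = 78 days in).
Sep 8, 2041 is 205 days after the start; 205 ÷ 13 = 15 remainder 10. Last occurrence in the window: #16 on Aug 29, 2041.
Occurrences #7 through #16: 10 in total.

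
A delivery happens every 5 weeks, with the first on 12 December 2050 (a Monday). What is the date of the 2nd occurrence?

16 January 2051

The 2nd occurrence is 1 interval after the first: 1 × 35 = 35 days after 12 December 2050.
December has 31 days — 19 days to the end of December leaves 16.
16 days into January → 16 January 2051.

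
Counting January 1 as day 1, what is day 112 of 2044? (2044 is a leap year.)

21 April 2044

January has 31 days (112 − 31 = 81 remain).
February has 29 days (81 − 29 = 52 remain).
March has 31 days (52 − 31 = 21 remain).
21 into April → April 21.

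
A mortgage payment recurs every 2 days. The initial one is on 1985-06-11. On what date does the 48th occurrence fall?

The 48th occurrence is 47 intervals after the first: 47 × 2 = 94 days after 1985-06-11.
June has 30 days — 19 days to the end of June leaves 75.
July has 31 days (44 left).
August has 31 days (13 left).
13 days into September → 1985-09-13.

1985-09-13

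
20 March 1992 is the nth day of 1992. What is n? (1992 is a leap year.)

Days in months before March: 31 + 29 = 60.
Plus 20 days into March → day 80.

80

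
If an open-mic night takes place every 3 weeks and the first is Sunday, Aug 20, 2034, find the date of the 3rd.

The 3rd occurrence is 2 intervals after the first: 2 × 21 = 42 days after Aug 20, 2034.
Aug has 31 days — 11 days to the end of Aug leaves 31.
Sep has 30 days (1 left).
1 day into Oct → Oct 1, 2034.

Oct 1, 2034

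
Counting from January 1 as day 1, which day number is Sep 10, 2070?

Days in months before Sep: 31 + 28 + 31 + 30 + 31 + 30 + 31 + 31 = 243.
Plus 10 days into Sep → day 253.

253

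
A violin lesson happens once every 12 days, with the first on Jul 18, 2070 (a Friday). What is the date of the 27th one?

May 26, 2071

The 27th occurrence is 26 intervals after the first: 26 × 12 = 312 days after Jul 18, 2070.
Jul has 31 days — 13 days to the end of Jul leaves 299.
Aug has 31 days (268 left).
Sep has 30 days (238 left).
Oct has 31 days (207 left).
Nov has 30 days (177 left).
Dec has 31 days (146 left).
Jan has 31 days (115 left).
Feb has 28 days (87 left).
Mar has 31 days (56 left).
Apr has 30 days (26 left).
26 days into May → May 26, 2071.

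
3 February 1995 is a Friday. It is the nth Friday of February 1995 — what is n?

Day 3 falls in week ⌈3/7⌉ of the month.
Days 1–7 hold the 1st Friday, 8–14 the 2nd, 15–21 the 3rd, 22–28 the 4th, 29–31 the 5th.
3 is in the range for the 1st.

1st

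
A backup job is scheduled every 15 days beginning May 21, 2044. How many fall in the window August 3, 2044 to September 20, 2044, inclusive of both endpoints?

4

Occurrences land 15·i days after May 21, 2044 for i = 0, 1, 2, …
August 3, 2044 is 74 days after the start; 74 ÷ 15 = 4 remainder 14; since the remainder is 14, round up to i = 5. First occurrence in the window: #6 on August 4, 2044 (5×15 = 75 days in).
September 20, 2044 is 122 days after the start; 122 ÷ 15 = 8 remainder 2. Last occurrence in the window: #9 on September 18, 2044.
Occurrences #6 through #9: 4 in total.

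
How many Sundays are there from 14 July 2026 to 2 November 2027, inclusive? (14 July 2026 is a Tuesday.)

14 July 2026 is a Tuesday; the first Sunday on or after it is 19 July 2026 (5 days later).
From 19 July 2026 to 2 November 2027: 165 + 306 = 471 days (rest of 2026, to 2 November 2027 in 2027).
471 ÷ 7 = 67 full weeks with remainder 2, so 67 more Sundays after the first → 68.

68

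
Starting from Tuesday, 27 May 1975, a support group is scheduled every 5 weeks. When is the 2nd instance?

The 2nd occurrence is 1 interval after the first: 1 × 35 = 35 days after 27 May 1975.
May has 31 days — 4 days to the end of May leaves 31.
June has 30 days (1 left).
1 day into July → 1 July 1975.

1 July 1975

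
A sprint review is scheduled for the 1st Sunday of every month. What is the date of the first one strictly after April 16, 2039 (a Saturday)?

April 2039 starts on a Friday, so its 1st Sunday is April 3, 2039 (2 days in).
That is not after April 16, 2039, so look at May 2039.
May 2039 starts on a Sunday, so its 1st Sunday is May 1, 2039.

May 1, 2039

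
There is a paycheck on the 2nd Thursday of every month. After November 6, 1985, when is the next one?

November 14, 1985

November 1985 starts on a Friday; its first Thursday is the 7th, so the 2nd Thursday is the 14th — November 14, 1985.
November 14, 1985 is after November 6, 1985, so that is the next one.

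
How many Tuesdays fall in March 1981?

1981-03-01 is a Sunday; the first Tuesday on or after it is 1981-03-03 (2 days later).
From 1981-03-03 to 1981-03-31 is 31 − 3 = 28 days.
28 ÷ 7 = 4 full weeks with remainder 0, so 4 more Tuesdays after the first → 5.

5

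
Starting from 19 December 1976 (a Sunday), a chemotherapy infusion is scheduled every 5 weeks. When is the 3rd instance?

The 3rd occurrence is 2 intervals after the first: 2 × 35 = 70 days after 19 December 1976.
December has 31 days — 12 days to the end of December leaves 58.
January has 31 days (27 left).
27 days into February → 27 February 1977.

27 February 1977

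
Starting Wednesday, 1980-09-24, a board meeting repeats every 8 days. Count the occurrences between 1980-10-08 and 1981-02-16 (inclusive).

Occurrences land 8·i days after 1980-09-24 for i = 0, 1, 2, …
1980-10-08 is 14 days after the start; 14 ÷ 8 = 1 remainder 6; since the remainder is 6, round up to i = 2. First occurrence in the window: #3 on 1980-10-10 (2×8 = 16 days in).
1981-02-16 is 145 days after the start; 145 ÷ 8 = 18 remainder 1. Last occurrence in the window: #19 on 1981-02-15.
Occurrences #3 through #19: 17 in total.

17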